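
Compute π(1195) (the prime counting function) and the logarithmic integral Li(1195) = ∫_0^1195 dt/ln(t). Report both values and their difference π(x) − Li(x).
π(1195) = 196;  Li(1195) ≈ 205.47;  π(x) − Li(x) ≈ -9.47.

Direct count of primes ≤ 1195 gives π(1195) = 196. Numerical evaluation of the logarithmic integral gives Li(1195) ≈ 205.47. The difference π(x) − Li(x) ≈ -9.47 is typically negative for small/moderate x (Li(x) overestimates), though Littlewood's theorem shows this sign changes infinitely often.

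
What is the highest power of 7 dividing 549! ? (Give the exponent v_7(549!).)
v_7(549!) = 90

Legendre's formula: v_p(n!) = Σ_{k ≥ 1} ⌊n / p^k⌋. For p = 7, n = 549, the terms are:
  ⌊549/7^1⌋ = ⌊549/7⌋ = 78
  ⌊549/7^2⌋ = ⌊549/49⌋ = 11
  ⌊549/7^3⌋ = ⌊549/343⌋ = 1
(the next term ⌊549/7^4⌋ = 0, terminating the sum). Summing: v_7(549!) = 78 + 11 + 1 = 90.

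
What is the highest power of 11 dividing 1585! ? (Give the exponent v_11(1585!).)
v_11(1585!) = 158

Legendre's formula: v_p(n!) = Σ_{k ≥ 1} ⌊n / p^k⌋. For p = 11, n = 1585, the terms are:
  ⌊1585/11^1⌋ = ⌊1585/11⌋ = 144
  ⌊1585/11^2⌋ = ⌊1585/121⌋ = 13
  ⌊1585/11^3⌋ = ⌊1585/1331⌋ = 1
(the next term ⌊1585/11^4⌋ = 0, terminating the sum). Summing: v_11(1585!) = 144 + 13 + 1 = 158.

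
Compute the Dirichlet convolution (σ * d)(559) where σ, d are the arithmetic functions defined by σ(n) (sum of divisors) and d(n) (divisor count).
(σ * d)(559) = 736

Divisors of 559: [1, 13, 43, 559]. For each d | 559:
  d = 1: σ(1) · d(559/1) = 1 · 4 = 4
  d = 13: σ(13) · d(559/13) = 14 · 2 = 28
  d = 43: σ(43) · d(559/43) = 44 · 2 = 88
  d = 559: σ(559) · d(559/559) = 616 · 1 = 616
Summing: (σ * d)(559) = 4 + 28 + 88 + 616 = 736.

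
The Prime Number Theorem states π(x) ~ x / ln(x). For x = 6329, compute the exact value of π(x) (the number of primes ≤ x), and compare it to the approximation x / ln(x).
π(6329) = 824;  x/ln(x) ≈ 723.07;  relative error ≈ 12.25%.

Directly count primes up to 6329: π(6329) = 824. The PNT approximation gives 6329/ln(6329) ≈ 6329/8.75290 ≈ 723.07. Relative error (π(x) − x/ln(x)) / π(x) ≈ 12.25%; the approximation is known to undercount slightly (Li(x) is a better estimate).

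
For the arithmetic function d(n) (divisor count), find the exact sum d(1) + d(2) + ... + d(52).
Σ_{n ≤ 52} d(n) = 217

Compute d(n) for each 1 ≤ n ≤ 52: d(1) = 1, d(2) = 2, d(3) = 2, d(4) = 3, d(5) = 2, d(6) = 4, d(7) = 2, d(8) = 4, d(9) = 3, d(10) = 4, d(11) = 2, d(12) = 6, d(13) = 2, d(14) = 4, d(15) = 4, d(16) = 5, d(17) = 2, d(18) = 6, d(19) = 2, d(20) = 6, d(21) = 4, d(22) = 4, d(23) = 2, d(24) = 8, d(25) = 3, d(26) = 4, d(27) = 4, d(28) = 6, d(29) = 2, d(30) = 8, d(31) = 2, d(32) = 6, d(33) = 4, d(34) = 4, d(35) = 4, d(36) = 9, d(37) = 2, d(38) = 4, d(39) = 4, d(40) = 8, d(41) = 2, d(42) = 8, d(43) = 2, d(44) = 6, d(45) = 6, d(46) = 4, d(47) = 2, d(48) = 10, d(49) = 3, d(50) = 6, d(51) = 4, d(52) = 6. Summing all 52 values: 217. (Dirichlet's divisor formula: Σ_{n ≤ x} d(n) = x ln(x) + (2γ − 1) x + O(√x). For x = 52, the asymptotic estimate is ≈ 213.50.)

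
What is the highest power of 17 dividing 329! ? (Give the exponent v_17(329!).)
v_17(329!) = 20

Legendre's formula: v_p(n!) = Σ_{k ≥ 1} ⌊n / p^k⌋. For p = 17, n = 329, the terms are:
  ⌊329/17^1⌋ = ⌊329/17⌋ = 19
  ⌊329/17^2⌋ = ⌊329/289⌋ = 1
(the next term ⌊329/17^3⌋ = 0, terminating the sum). Summing: v_17(329!) = 19 + 1 = 20.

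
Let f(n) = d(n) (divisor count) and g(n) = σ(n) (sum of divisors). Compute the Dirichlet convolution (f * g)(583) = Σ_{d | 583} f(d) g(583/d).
(d * σ)(583) = 784

Divisors of 583: [1, 11, 53, 583]. For each d | 583:
  d = 1: d(1) · σ(583/1) = 1 · 648 = 648
  d = 11: d(11) · σ(583/11) = 2 · 54 = 108
  d = 53: d(53) · σ(583/53) = 2 · 12 = 24
  d = 583: d(583) · σ(583/583) = 4 · 1 = 4
Summing: (d * σ)(583) = 648 + 108 + 24 + 4 = 784.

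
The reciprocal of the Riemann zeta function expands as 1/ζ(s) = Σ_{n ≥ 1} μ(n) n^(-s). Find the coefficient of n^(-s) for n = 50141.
μ(50141) = 1

Factor n = 50141 = 7 · 13 · 19 · 29. μ(n) = 0 if any exponent ≥ 2 (not squarefree); otherwise μ(n) = (−1)^{ω(n)} where ω(n) is the number of distinct prime factors. Applying: μ(50141) = 1.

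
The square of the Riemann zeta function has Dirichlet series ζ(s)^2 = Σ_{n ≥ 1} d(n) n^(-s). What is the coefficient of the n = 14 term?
d(14) = 4

ζ(s)^2 = (Σ 1/m^s)(Σ 1/k^s). The coefficient of 1/n^s in the product is the number of ordered pairs (m, k) with mk = n, which equals d(n). For n = 14, divisors are [1, 2, 7, 14], so d(14) = 4.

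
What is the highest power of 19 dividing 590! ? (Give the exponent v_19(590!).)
v_19(590!) = 32

Legendre's formula: v_p(n!) = Σ_{k ≥ 1} ⌊n / p^k⌋. For p = 19, n = 590, the terms are:
  ⌊590/19^1⌋ = ⌊590/19⌋ = 31
  ⌊590/19^2⌋ = ⌊590/361⌋ = 1
(the next term ⌊590/19^3⌋ = 0, terminating the sum). Summing: v_19(590!) = 31 + 1 = 32.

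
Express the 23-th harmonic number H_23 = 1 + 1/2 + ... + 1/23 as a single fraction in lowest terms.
H_23 = 444316699/118982864

Direct summation: H_23 = 1 + 1/2 + ... + 1/23. The least common denominator is lcm(1, ..., 23) = 5354228880; over this denominator the numerator is 5354228880 + 2677114440 + 1784742960 + 1338557220 + 1070845776 + 892371480 + 764889840 + 669278610 + 594914320 + 535422888 + 486748080 + 446185740 + 411863760 + 382444920 + 356948592 + 334639305 + 314954640 + 297457160 + 281801520 + 267711444 + 254963280 + 243374040 + 232792560 = 19994251455, so H_23 = 19994251455/5354228880; reducing by gcd(19994251455, 5354228880) = 45 gives 444316699/118982864 ≈ 3.73429. (The PNT-adjacent estimate ln(23) + γ ≈ 3.71271 matches within O(1/n).)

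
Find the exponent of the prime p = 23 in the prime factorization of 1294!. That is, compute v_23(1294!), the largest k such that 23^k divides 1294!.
v_23(1294!) = 58

Legendre's formula: v_p(n!) = Σ_{k ≥ 1} ⌊n / p^k⌋. For p = 23, n = 1294, the terms are:
  ⌊1294/23^1⌋ = ⌊1294/23⌋ = 56
  ⌊1294/23^2⌋ = ⌊1294/529⌋ = 2
(the next term ⌊1294/23^3⌋ = 0, terminating the sum). Summing: v_23(1294!) = 56 + 2 = 58.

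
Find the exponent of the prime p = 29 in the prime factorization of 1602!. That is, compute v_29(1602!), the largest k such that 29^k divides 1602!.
v_29(1602!) = 56

Legendre's formula: v_p(n!) = Σ_{k ≥ 1} ⌊n / p^k⌋. For p = 29, n = 1602, the terms are:
  ⌊1602/29^1⌋ = ⌊1602/29⌋ = 55
  ⌊1602/29^2⌋ = ⌊1602/841⌋ = 1
(the next term ⌊1602/29^3⌋ = 0, terminating the sum). Summing: v_29(1602!) = 55 + 1 = 56.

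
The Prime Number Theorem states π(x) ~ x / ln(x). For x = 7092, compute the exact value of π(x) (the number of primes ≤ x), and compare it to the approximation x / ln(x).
π(7092) = 909;  x/ln(x) ≈ 799.84;  relative error ≈ 12.01%.

Directly count primes up to 7092: π(7092) = 909. The PNT approximation gives 7092/ln(7092) ≈ 7092/8.86672 ≈ 799.84. Relative error (π(x) − x/ln(x)) / π(x) ≈ 12.01%; the approximation is known to undercount slightly (Li(x) is a better estimate).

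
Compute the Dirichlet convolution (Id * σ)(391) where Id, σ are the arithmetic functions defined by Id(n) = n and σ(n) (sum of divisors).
(Id * σ)(391) = 1645

Divisors of 391: [1, 17, 23, 391]. For each d | 391:
  d = 1: Id(1) · σ(391/1) = 1 · 432 = 432
  d = 17: Id(17) · σ(391/17) = 17 · 24 = 408
  d = 23: Id(23) · σ(391/23) = 23 · 18 = 414
  d = 391: Id(391) · σ(391/391) = 391 · 1 = 391
Summing: (Id * σ)(391) = 432 + 408 + 414 + 391 = 1645.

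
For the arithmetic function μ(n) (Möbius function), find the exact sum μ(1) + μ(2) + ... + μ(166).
Σ_{n ≤ 166} μ(n) = 0

Compute μ(n) for each 1 ≤ n ≤ 166: μ(1) = 1, μ(2) = -1, μ(3) = -1, μ(4) = 0, μ(5) = -1, μ(6) = 1, μ(7) = -1, μ(8) = 0, μ(9) = 0, μ(10) = 1, μ(11) = -1, μ(12) = 0, μ(13) = -1, μ(14) = 1, μ(15) = 1, μ(16) = 0, μ(17) = -1, μ(18) = 0, μ(19) = -1, μ(20) = 0, μ(21) = 1, μ(22) = 1, μ(23) = -1, μ(24) = 0, μ(25) = 0, μ(26) = 1, μ(27) = 0, μ(28) = 0, μ(29) = -1, μ(30) = -1, μ(31) = -1, μ(32) = 0, μ(33) = 1, μ(34) = 1, μ(35) = 1, μ(36) = 0, μ(37) = -1, μ(38) = 1, μ(39) = 1, μ(40) = 0, μ(41) = -1, μ(42) = -1, μ(43) = -1, μ(44) = 0, μ(45) = 0, μ(46) = 1, μ(47) = -1, μ(48) = 0, μ(49) = 0, μ(50) = 0, μ(51) = 1, μ(52) = 0, μ(53) = -1, μ(54) = 0, μ(55) = 1, μ(56) = 0, μ(57) = 1, μ(58) = 1, μ(59) = -1, μ(60) = 0, μ(61) = -1, μ(62) = 1, μ(63) = 0, μ(64) = 0, μ(65) = 1, μ(66) = -1, μ(67) = -1, μ(68) = 0, μ(69) = 1, μ(70) = -1, μ(71) = -1, μ(72) = 0, μ(73) = -1, μ(74) = 1, μ(75) = 0, μ(76) = 0, μ(77) = 1, μ(78) = -1, μ(79) = -1, μ(80) = 0, μ(81) = 0, μ(82) = 1, μ(83) = -1, μ(84) = 0, μ(85) = 1, μ(86) = 1, μ(87) = 1, μ(88) = 0, μ(89) = -1, μ(90) = 0, μ(91) = 1, μ(92) = 0, μ(93) = 1, μ(94) = 1, μ(95) = 1, μ(96) = 0, μ(97) = -1, μ(98) = 0, μ(99) = 0, μ(100) = 0, μ(101) = -1, μ(102) = -1, μ(103) = -1, μ(104) = 0, μ(105) = -1, μ(106) = 1, μ(107) = -1, μ(108) = 0, μ(109) = -1, μ(110) = -1, μ(111) = 1, μ(112) = 0, μ(113) = -1, μ(114) = -1, μ(115) = 1, μ(116) = 0, μ(117) = 0, μ(118) = 1, μ(119) = 1, μ(120) = 0, μ(121) = 0, μ(122) = 1, μ(123) = 1, μ(124) = 0, μ(125) = 0, μ(126) = 0, μ(127) = -1, μ(128) = 0, μ(129) = 1, μ(130) = -1, μ(131) = -1, μ(132) = 0, μ(133) = 1, μ(134) = 1, μ(135) = 0, μ(136) = 0, μ(137) = -1, μ(138) = -1, μ(139) = -1, μ(140) = 0, μ(141) = 1, μ(142) = 1, μ(143) = 1, μ(144) = 0, μ(145) = 1, μ(146) = 1, μ(147) = 0, μ(148) = 0, μ(149) = -1, μ(150) = 0, μ(151) = -1, μ(152) = 0, μ(153) = 0, μ(154) = -1, μ(155) = 1, μ(156) = 0, μ(157) = -1, μ(158) = 1, μ(159) = 1, μ(160) = 0, μ(161) = 1, μ(162) = 0, μ(163) = -1, μ(164) = 0, μ(165) = -1, μ(166) = 1. Summing all 166 values: 0. (Mertens function M(x) = Σ_{n ≤ x} μ(n); on average M(x) should be small (PNT ⟺ M(x) = o(x)).)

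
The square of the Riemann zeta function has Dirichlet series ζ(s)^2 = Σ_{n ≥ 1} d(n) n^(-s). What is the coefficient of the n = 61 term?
d(61) = 2

ζ(s)^2 = (Σ 1/m^s)(Σ 1/k^s). The coefficient of 1/n^s in the product is the number of ordered pairs (m, k) with mk = n, which equals d(n). For n = 61, divisors are [1, 61], so d(61) = 2.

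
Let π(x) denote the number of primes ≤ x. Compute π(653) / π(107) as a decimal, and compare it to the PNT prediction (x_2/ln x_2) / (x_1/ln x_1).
π(653)/π(107) = 119/28 ≈ 4.2500;  PNT prediction ≈ 4.3998.

π(107) = 28 and π(653) = 119, so π(653)/π(107) ≈ 4.2500. The PNT-predicted ratio is (653/ln(653)) / (107/ln(107)) ≈ 4.3998. The two agree to within a few percent, as expected.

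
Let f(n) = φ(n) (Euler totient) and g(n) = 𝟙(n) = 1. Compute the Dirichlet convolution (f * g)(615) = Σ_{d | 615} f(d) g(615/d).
(φ * 𝟙)(615) = 615

Divisors of 615: [1, 3, 5, 15, 41, 123, 205, 615]. For each d | 615:
  d = 1: φ(1) · 𝟙(615/1) = 1 · 1 = 1
  d = 3: φ(3) · 𝟙(615/3) = 2 · 1 = 2
  d = 5: φ(5) · 𝟙(615/5) = 4 · 1 = 4
  d = 15: φ(15) · 𝟙(615/15) = 8 · 1 = 8
  d = 41: φ(41) · 𝟙(615/41) = 40 · 1 = 40
  d = 123: φ(123) · 𝟙(615/123) = 80 · 1 = 80
  d = 205: φ(205) · 𝟙(615/205) = 160 · 1 = 160
  d = 615: φ(615) · 𝟙(615/615) = 320 · 1 = 320
Summing: (φ * 𝟙)(615) = 1 + 2 + 4 + 8 + 40 + 80 + 160 + 320 = 615.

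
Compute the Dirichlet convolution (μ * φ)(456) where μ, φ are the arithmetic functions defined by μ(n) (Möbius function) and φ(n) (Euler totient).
(μ * φ)(456) = 34

Divisors of 456: [1, 2, 3, 4, 6, 8, 12, 19, 24, 38, 57, 76, 114, 152, 228, 456]. For each d | 456:
  d = 1: μ(1) · φ(456/1) = 1 · 144 = 144
  d = 2: μ(2) · φ(456/2) = -1 · 72 = -72
  d = 3: μ(3) · φ(456/3) = -1 · 72 = -72
  d = 4: μ(4) · φ(456/4) = 0 · 36 = 0
  d = 6: μ(6) · φ(456/6) = 1 · 36 = 36
  d = 8: μ(8) · φ(456/8) = 0 · 36 = 0
  d = 12: μ(12) · φ(456/12) = 0 · 18 = 0
  d = 19: μ(19) · φ(456/19) = -1 · 8 = -8
  d = 24: μ(24) · φ(456/24) = 0 · 18 = 0
  d = 38: μ(38) · φ(456/38) = 1 · 4 = 4
  d = 57: μ(57) · φ(456/57) = 1 · 4 = 4
  d = 76: μ(76) · φ(456/76) = 0 · 2 = 0
  d = 114: μ(114) · φ(456/114) = -1 · 2 = -2
  d = 152: μ(152) · φ(456/152) = 0 · 2 = 0
  d = 228: μ(228) · φ(456/228) = 0 · 1 = 0
  d = 456: μ(456) · φ(456/456) = 0 · 1 = 0
Summing: (μ * φ)(456) = 144 + -72 + -72 + 0 + 36 + 0 + 0 + -8 + 0 + 4 + 4 + 0 + -2 + 0 + 0 + 0 = 34.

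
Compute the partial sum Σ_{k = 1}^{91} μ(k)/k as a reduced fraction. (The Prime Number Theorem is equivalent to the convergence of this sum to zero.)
Σ μ(k)/k = 226361852224483257830288188126621/23768741896345550770650537601358310

Values of μ(k) for 1 ≤ k ≤ 91: μ(1) = 1, μ(2) = -1, μ(3) = -1, μ(5) = -1, μ(6) = 1, μ(7) = -1, μ(10) = 1, μ(11) = -1, μ(13) = -1, μ(14) = 1, μ(15) = 1, μ(17) = -1, μ(19) = -1, μ(21) = 1, μ(22) = 1, μ(23) = -1, μ(26) = 1, μ(29) = -1, μ(30) = -1, μ(31) = -1, μ(33) = 1, μ(34) = 1, μ(35) = 1, μ(37) = -1, μ(38) = 1, μ(39) = 1, μ(41) = -1, μ(42) = -1, μ(43) = -1, μ(46) = 1, μ(47) = -1, μ(51) = 1, μ(53) = -1, μ(55) = 1, μ(57) = 1, μ(58) = 1, μ(59) = -1, μ(61) = -1, μ(62) = 1, μ(65) = 1, μ(66) = -1, μ(67) = -1, μ(69) = 1, μ(70) = -1, μ(71) = -1, μ(73) = -1, μ(74) = 1, μ(77) = 1, μ(78) = -1, μ(79) = -1, μ(82) = 1, μ(83) = -1, μ(85) = 1, μ(86) = 1, μ(87) = 1, μ(89) = -1, μ(91) = 1, with μ = 0 on non-squarefree integers. Summing μ(k)/k for k where μ(k) ≠ 0 gives 226361852224483257830288188126621/23768741896345550770650537601358310 ≈ 0.0095. (PNT ⟺ this sum → 0 as n → ∞.)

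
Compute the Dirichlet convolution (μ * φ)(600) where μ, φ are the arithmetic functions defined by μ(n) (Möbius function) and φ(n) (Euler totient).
(μ * φ)(600) = 32

Divisors of 600: [1, 2, 3, 4, 5, 6, 8, 10, 12, 15, 20, 24, 25, 30, 40, 50, 60, 75, 100, 120, 150, 200, 300, 600]. For each d | 600:
  d = 1: μ(1) · φ(600/1) = 1 · 160 = 160
  d = 2: μ(2) · φ(600/2) = -1 · 80 = -80
  d = 3: μ(3) · φ(600/3) = -1 · 80 = -80
  d = 4: μ(4) · φ(600/4) = 0 · 40 = 0
  d = 5: μ(5) · φ(600/5) = -1 · 32 = -32
  d = 6: μ(6) · φ(600/6) = 1 · 40 = 40
  d = 8: μ(8) · φ(600/8) = 0 · 40 = 0
  d = 10: μ(10) · φ(600/10) = 1 · 16 = 16
  d = 12: μ(12) · φ(600/12) = 0 · 20 = 0
  d = 15: μ(15) · φ(600/15) = 1 · 16 = 16
  d = 20: μ(20) · φ(600/20) = 0 · 8 = 0
  d = 24: μ(24) · φ(600/24) = 0 · 20 = 0
  d = 25: μ(25) · φ(600/25) = 0 · 8 = 0
  d = 30: μ(30) · φ(600/30) = -1 · 8 = -8
  d = 40: μ(40) · φ(600/40) = 0 · 8 = 0
  d = 50: μ(50) · φ(600/50) = 0 · 4 = 0
  d = 60: μ(60) · φ(600/60) = 0 · 4 = 0
  d = 75: μ(75) · φ(600/75) = 0 · 4 = 0
  d = 100: μ(100) · φ(600/100) = 0 · 2 = 0
  d = 120: μ(120) · φ(600/120) = 0 · 4 = 0
  d = 150: μ(150) · φ(600/150) = 0 · 2 = 0
  d = 200: μ(200) · φ(600/200) = 0 · 2 = 0
  d = 300: μ(300) · φ(600/300) = 0 · 1 = 0
  d = 600: μ(600) · φ(600/600) = 0 · 1 = 0
Summing: (μ * φ)(600) = 160 + -80 + -80 + 0 + -32 + 40 + 0 + 16 + 0 + 16 + 0 + 0 + 0 + -8 + 0 + 0 + 0 + 0 + 0 + 0 + 0 + 0 + 0 + 0 = 32.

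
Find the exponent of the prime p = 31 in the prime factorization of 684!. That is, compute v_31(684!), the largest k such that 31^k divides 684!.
v_31(684!) = 22

Legendre's formula: v_p(n!) = Σ_{k ≥ 1} ⌊n / p^k⌋. For p = 31, n = 684, the terms are:
  ⌊684/31^1⌋ = ⌊684/31⌋ = 22
(the next term ⌊684/31^2⌋ = 0, terminating the sum). Summing: v_31(684!) = 22 = 22.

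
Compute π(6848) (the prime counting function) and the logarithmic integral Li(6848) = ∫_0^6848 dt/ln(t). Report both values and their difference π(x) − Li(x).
π(6848) = 881;  Li(6848) ≈ 897.14;  π(x) − Li(x) ≈ -16.14.

Direct count of primes ≤ 6848 gives π(6848) = 881. Numerical evaluation of the logarithmic integral gives Li(6848) ≈ 897.14. The difference π(x) − Li(x) ≈ -16.14 is typically negative for small/moderate x (Li(x) overestimates), though Littlewood's theorem shows this sign changes infinitely often.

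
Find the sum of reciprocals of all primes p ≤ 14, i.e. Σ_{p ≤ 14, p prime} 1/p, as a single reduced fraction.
Σ 1/p = 40361/30030

π(14) = 6, so the primes ≤ 14 are [2, 3, 5, 7, 11, 13]. Summing 1/p over these primes: 40361/30030 ≈ 1.3440. Mertens estimate ln ln(14) + 0.2615 ≈ 1.2319.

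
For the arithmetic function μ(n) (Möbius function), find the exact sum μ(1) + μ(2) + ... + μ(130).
Σ_{n ≤ 130} μ(n) = -2

Compute μ(n) for each 1 ≤ n ≤ 130: μ(1) = 1, μ(2) = -1, μ(3) = -1, μ(4) = 0, μ(5) = -1, μ(6) = 1, μ(7) = -1, μ(8) = 0, μ(9) = 0, μ(10) = 1, μ(11) = -1, μ(12) = 0, μ(13) = -1, μ(14) = 1, μ(15) = 1, μ(16) = 0, μ(17) = -1, μ(18) = 0, μ(19) = -1, μ(20) = 0, μ(21) = 1, μ(22) = 1, μ(23) = -1, μ(24) = 0, μ(25) = 0, μ(26) = 1, μ(27) = 0, μ(28) = 0, μ(29) = -1, μ(30) = -1, μ(31) = -1, μ(32) = 0, μ(33) = 1, μ(34) = 1, μ(35) = 1, μ(36) = 0, μ(37) = -1, μ(38) = 1, μ(39) = 1, μ(40) = 0, μ(41) = -1, μ(42) = -1, μ(43) = -1, μ(44) = 0, μ(45) = 0, μ(46) = 1, μ(47) = -1, μ(48) = 0, μ(49) = 0, μ(50) = 0, μ(51) = 1, μ(52) = 0, μ(53) = -1, μ(54) = 0, μ(55) = 1, μ(56) = 0, μ(57) = 1, μ(58) = 1, μ(59) = -1, μ(60) = 0, μ(61) = -1, μ(62) = 1, μ(63) = 0, μ(64) = 0, μ(65) = 1, μ(66) = -1, μ(67) = -1, μ(68) = 0, μ(69) = 1, μ(70) = -1, μ(71) = -1, μ(72) = 0, μ(73) = -1, μ(74) = 1, μ(75) = 0, μ(76) = 0, μ(77) = 1, μ(78) = -1, μ(79) = -1, μ(80) = 0, μ(81) = 0, μ(82) = 1, μ(83) = -1, μ(84) = 0, μ(85) = 1, μ(86) = 1, μ(87) = 1, μ(88) = 0, μ(89) = -1, μ(90) = 0, μ(91) = 1, μ(92) = 0, μ(93) = 1, μ(94) = 1, μ(95) = 1, μ(96) = 0, μ(97) = -1, μ(98) = 0, μ(99) = 0, μ(100) = 0, μ(101) = -1, μ(102) = -1, μ(103) = -1, μ(104) = 0, μ(105) = -1, μ(106) = 1, μ(107) = -1, μ(108) = 0, μ(109) = -1, μ(110) = -1, μ(111) = 1, μ(112) = 0, μ(113) = -1, μ(114) = -1, μ(115) = 1, μ(116) = 0, μ(117) = 0, μ(118) = 1, μ(119) = 1, μ(120) = 0, μ(121) = 0, μ(122) = 1, μ(123) = 1, μ(124) = 0, μ(125) = 0, μ(126) = 0, μ(127) = -1, μ(128) = 0, μ(129) = 1, μ(130) = -1. Summing all 130 values: -2. (Mertens function M(x) = Σ_{n ≤ x} μ(n); on average M(x) should be small (PNT ⟺ M(x) = o(x)).)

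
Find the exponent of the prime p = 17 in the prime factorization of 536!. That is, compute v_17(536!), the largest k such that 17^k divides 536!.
v_17(536!) = 32

Legendre's formula: v_p(n!) = Σ_{k ≥ 1} ⌊n / p^k⌋. For p = 17, n = 536, the terms are:
  ⌊536/17^1⌋ = ⌊536/17⌋ = 31
  ⌊536/17^2⌋ = ⌊536/289⌋ = 1
(the next term ⌊536/17^3⌋ = 0, terminating the sum). Summing: v_17(536!) = 31 + 1 = 32.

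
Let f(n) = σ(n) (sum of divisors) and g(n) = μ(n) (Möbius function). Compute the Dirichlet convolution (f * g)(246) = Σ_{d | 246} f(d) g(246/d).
(σ * μ)(246) = 246

Divisors of 246: [1, 2, 3, 6, 41, 82, 123, 246]. For each d | 246:
  d = 1: σ(1) · μ(246/1) = 1 · -1 = -1
  d = 2: σ(2) · μ(246/2) = 3 · 1 = 3
  d = 3: σ(3) · μ(246/3) = 4 · 1 = 4
  d = 6: σ(6) · μ(246/6) = 12 · -1 = -12
  d = 41: σ(41) · μ(246/41) = 42 · 1 = 42
  d = 82: σ(82) · μ(246/82) = 126 · -1 = -126
  d = 123: σ(123) · μ(246/123) = 168 · -1 = -168
  d = 246: σ(246) · μ(246/246) = 504 · 1 = 504
Summing: (σ * μ)(246) = -1 + 3 + 4 + -12 + 42 + -126 + -168 + 504 = 246.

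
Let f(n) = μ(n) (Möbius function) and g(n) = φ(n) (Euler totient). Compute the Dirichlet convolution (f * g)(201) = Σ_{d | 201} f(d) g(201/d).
(μ * φ)(201) = 65

Divisors of 201: [1, 3, 67, 201]. For each d | 201:
  d = 1: μ(1) · φ(201/1) = 1 · 132 = 132
  d = 3: μ(3) · φ(201/3) = -1 · 66 = -66
  d = 67: μ(67) · φ(201/67) = -1 · 2 = -2
  d = 201: μ(201) · φ(201/201) = 1 · 1 = 1
Summing: (μ * φ)(201) = 132 + -66 + -2 + 1 = 65.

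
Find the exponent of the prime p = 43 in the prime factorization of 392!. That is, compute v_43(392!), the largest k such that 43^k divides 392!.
v_43(392!) = 9

Legendre's formula: v_p(n!) = Σ_{k ≥ 1} ⌊n / p^k⌋. For p = 43, n = 392, the terms are:
  ⌊392/43^1⌋ = ⌊392/43⌋ = 9
(the next term ⌊392/43^2⌋ = 0, terminating the sum). Summing: v_43(392!) = 9 = 9.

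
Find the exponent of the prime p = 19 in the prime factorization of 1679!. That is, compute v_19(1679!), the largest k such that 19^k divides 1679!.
v_19(1679!) = 92

Legendre's formula: v_p(n!) = Σ_{k ≥ 1} ⌊n / p^k⌋. For p = 19, n = 1679, the terms are:
  ⌊1679/19^1⌋ = ⌊1679/19⌋ = 88
  ⌊1679/19^2⌋ = ⌊1679/361⌋ = 4
(the next term ⌊1679/19^3⌋ = 0, terminating the sum). Summing: v_19(1679!) = 88 + 4 = 92.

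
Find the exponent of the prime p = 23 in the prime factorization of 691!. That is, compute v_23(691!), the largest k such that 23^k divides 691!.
v_23(691!) = 31

Legendre's formula: v_p(n!) = Σ_{k ≥ 1} ⌊n / p^k⌋. For p = 23, n = 691, the terms are:
  ⌊691/23^1⌋ = ⌊691/23⌋ = 30
  ⌊691/23^2⌋ = ⌊691/529⌋ = 1
(the next term ⌊691/23^3⌋ = 0, terminating the sum). Summing: v_23(691!) = 30 + 1 = 31.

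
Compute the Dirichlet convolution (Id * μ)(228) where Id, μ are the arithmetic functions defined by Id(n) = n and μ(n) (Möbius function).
(Id * μ)(228) = 72

Divisors of 228: [1, 2, 3, 4, 6, 12, 19, 38, 57, 76, 114, 228]. For each d | 228:
  d = 1: Id(1) · μ(228/1) = 1 · 0 = 0
  d = 2: Id(2) · μ(228/2) = 2 · -1 = -2
  d = 3: Id(3) · μ(228/3) = 3 · 0 = 0
  d = 4: Id(4) · μ(228/4) = 4 · 1 = 4
  d = 6: Id(6) · μ(228/6) = 6 · 1 = 6
  d = 12: Id(12) · μ(228/12) = 12 · -1 = -12
  d = 19: Id(19) · μ(228/19) = 19 · 0 = 0
  d = 38: Id(38) · μ(228/38) = 38 · 1 = 38
  d = 57: Id(57) · μ(228/57) = 57 · 0 = 0
  d = 76: Id(76) · μ(228/76) = 76 · -1 = -76
  d = 114: Id(114) · μ(228/114) = 114 · -1 = -114
  d = 228: Id(228) · μ(228/228) = 228 · 1 = 228
Summing: (Id * μ)(228) = 0 + -2 + 0 + 4 + 6 + -12 + 0 + 38 + 0 + -76 + -114 + 228 = 72.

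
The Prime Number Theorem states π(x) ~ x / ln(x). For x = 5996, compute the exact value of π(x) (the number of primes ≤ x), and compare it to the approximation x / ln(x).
π(5996) = 783;  x/ln(x) ≈ 689.29;  relative error ≈ 11.97%.

Directly count primes up to 5996: π(5996) = 783. The PNT approximation gives 5996/ln(5996) ≈ 5996/8.69885 ≈ 689.29. Relative error (π(x) − x/ln(x)) / π(x) ≈ 11.97%; the approximation is known to undercount slightly (Li(x) is a better estimate).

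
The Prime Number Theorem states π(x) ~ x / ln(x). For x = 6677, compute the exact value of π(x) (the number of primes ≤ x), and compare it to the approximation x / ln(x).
π(6677) = 860;  x/ln(x) ≈ 758.20;  relative error ≈ 11.84%.

Directly count primes up to 6677: π(6677) = 860. The PNT approximation gives 6677/ln(6677) ≈ 6677/8.80642 ≈ 758.20. Relative error (π(x) − x/ln(x)) / π(x) ≈ 11.84%; the approximation is known to undercount slightly (Li(x) is a better estimate).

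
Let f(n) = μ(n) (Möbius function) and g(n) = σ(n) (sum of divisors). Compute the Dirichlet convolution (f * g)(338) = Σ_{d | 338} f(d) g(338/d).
(μ * σ)(338) = 338

Divisors of 338: [1, 2, 13, 26, 169, 338]. For each d | 338:
  d = 1: μ(1) · σ(338/1) = 1 · 549 = 549
  d = 2: μ(2) · σ(338/2) = -1 · 183 = -183
  d = 13: μ(13) · σ(338/13) = -1 · 42 = -42
  d = 26: μ(26) · σ(338/26) = 1 · 14 = 14
  d = 169: μ(169) · σ(338/169) = 0 · 3 = 0
  d = 338: μ(338) · σ(338/338) = 0 · 1 = 0
Summing: (μ * σ)(338) = 549 + -183 + -42 + 14 + 0 + 0 = 338.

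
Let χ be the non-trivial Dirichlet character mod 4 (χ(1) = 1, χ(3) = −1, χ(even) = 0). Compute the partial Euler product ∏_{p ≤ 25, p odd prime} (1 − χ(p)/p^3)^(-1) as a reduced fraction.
∏ = 177358697820836675/183046656872153088

The odd primes p ≤ 25 are [3, 5, 7, 11, 13, 17, 19, 23]. For each, χ(p) = 1 if p ≡ 1 mod 4, χ(p) = −1 if p ≡ 3 mod 4. Taking (1 − χ(p)/p^3)^(-1) = p^3/(p^3 − χ(p)): (1 − (-1)/3^3)^(-1) · (1 − (1)/5^3)^(-1) · (1 − (-1)/7^3)^(-1) · (1 − (-1)/11^3)^(-1) · (1 − (1)/13^3)^(-1) · (1 − (1)/17^3)^(-1) · (1 − (-1)/19^3)^(-1) · (1 − (-1)/23^3)^(-1) = 177358697820836675/183046656872153088.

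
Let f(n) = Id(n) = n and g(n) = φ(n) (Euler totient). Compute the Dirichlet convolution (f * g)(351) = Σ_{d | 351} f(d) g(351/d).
(Id * φ)(351) = 2025

Divisors of 351: [1, 3, 9, 13, 27, 39, 117, 351]. For each d | 351:
  d = 1: Id(1) · φ(351/1) = 1 · 216 = 216
  d = 3: Id(3) · φ(351/3) = 3 · 72 = 216
  d = 9: Id(9) · φ(351/9) = 9 · 24 = 216
  d = 13: Id(13) · φ(351/13) = 13 · 18 = 234
  d = 27: Id(27) · φ(351/27) = 27 · 12 = 324
  d = 39: Id(39) · φ(351/39) = 39 · 6 = 234
  d = 117: Id(117) · φ(351/117) = 117 · 2 = 234
  d = 351: Id(351) · φ(351/351) = 351 · 1 = 351
Summing: (Id * φ)(351) = 216 + 216 + 216 + 234 + 324 + 234 + 234 + 351 = 2025.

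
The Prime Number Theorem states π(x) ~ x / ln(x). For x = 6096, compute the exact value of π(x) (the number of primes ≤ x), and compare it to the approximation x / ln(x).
π(6096) = 795;  x/ln(x) ≈ 699.45;  relative error ≈ 12.02%.

Directly count primes up to 6096: π(6096) = 795. The PNT approximation gives 6096/ln(6096) ≈ 6096/8.71539 ≈ 699.45. Relative error (π(x) − x/ln(x)) / π(x) ≈ 12.02%; the approximation is known to undercount slightly (Li(x) is a better estimate).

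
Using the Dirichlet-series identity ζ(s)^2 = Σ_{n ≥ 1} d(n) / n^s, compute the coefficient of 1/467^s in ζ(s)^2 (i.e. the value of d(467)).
d(467) = 2

ζ(s)^2 = (Σ 1/m^s)(Σ 1/k^s). The coefficient of 1/n^s in the product is the number of ordered pairs (m, k) with mk = n, which equals d(n). For n = 467, divisors are [1, 467], so d(467) = 2.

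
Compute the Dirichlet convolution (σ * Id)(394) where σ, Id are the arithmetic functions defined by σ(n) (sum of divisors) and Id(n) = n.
(σ * Id)(394) = 1975

Divisors of 394: [1, 2, 197, 394]. For each d | 394:
  d = 1: σ(1) · Id(394/1) = 1 · 394 = 394
  d = 2: σ(2) · Id(394/2) = 3 · 197 = 591
  d = 197: σ(197) · Id(394/197) = 198 · 2 = 396
  d = 394: σ(394) · Id(394/394) = 594 · 1 = 594
Summing: (σ * Id)(394) = 394 + 591 + 396 + 594 = 1975.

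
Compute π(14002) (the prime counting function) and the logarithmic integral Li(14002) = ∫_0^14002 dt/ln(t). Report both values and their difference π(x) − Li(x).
π(14002) = 1652;  Li(14002) ≈ 1672.47;  π(x) − Li(x) ≈ -20.47.

Direct count of primes ≤ 14002 gives π(14002) = 1652. Numerical evaluation of the logarithmic integral gives Li(14002) ≈ 1672.47. The difference π(x) − Li(x) ≈ -20.47 is typically negative for small/moderate x (Li(x) overestimates), though Littlewood's theorem shows this sign changes infinitely often.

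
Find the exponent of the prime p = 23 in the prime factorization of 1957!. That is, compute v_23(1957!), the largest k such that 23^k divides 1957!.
v_23(1957!) = 88

Legendre's formula: v_p(n!) = Σ_{k ≥ 1} ⌊n / p^k⌋. For p = 23, n = 1957, the terms are:
  ⌊1957/23^1⌋ = ⌊1957/23⌋ = 85
  ⌊1957/23^2⌋ = ⌊1957/529⌋ = 3
(the next term ⌊1957/23^3⌋ = 0, terminating the sum). Summing: v_23(1957!) = 85 + 3 = 88.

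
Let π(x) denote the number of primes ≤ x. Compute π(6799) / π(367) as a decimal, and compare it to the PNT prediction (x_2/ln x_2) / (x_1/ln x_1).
π(6799)/π(367) = 875/73 ≈ 11.9863;  PNT prediction ≈ 12.3975.

π(367) = 73 and π(6799) = 875, so π(6799)/π(367) ≈ 11.9863. The PNT-predicted ratio is (6799/ln(6799)) / (367/ln(367)) ≈ 12.3975. The two agree to within a few percent, as expected.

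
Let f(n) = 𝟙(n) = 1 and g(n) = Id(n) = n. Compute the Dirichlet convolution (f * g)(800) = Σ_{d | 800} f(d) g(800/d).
(𝟙 * Id)(800) = 1953

Divisors of 800: [1, 2, 4, 5, 8, 10, 16, 20, 25, 32, 40, 50, 80, 100, 160, 200, 400, 800]. For each d | 800:
  d = 1: 𝟙(1) · Id(800/1) = 1 · 800 = 800
  d = 2: 𝟙(2) · Id(800/2) = 1 · 400 = 400
  d = 4: 𝟙(4) · Id(800/4) = 1 · 200 = 200
  d = 5: 𝟙(5) · Id(800/5) = 1 · 160 = 160
  d = 8: 𝟙(8) · Id(800/8) = 1 · 100 = 100
  d = 10: 𝟙(10) · Id(800/10) = 1 · 80 = 80
  d = 16: 𝟙(16) · Id(800/16) = 1 · 50 = 50
  d = 20: 𝟙(20) · Id(800/20) = 1 · 40 = 40
  d = 25: 𝟙(25) · Id(800/25) = 1 · 32 = 32
  d = 32: 𝟙(32) · Id(800/32) = 1 · 25 = 25
  d = 40: 𝟙(40) · Id(800/40) = 1 · 20 = 20
  d = 50: 𝟙(50) · Id(800/50) = 1 · 16 = 16
  d = 80: 𝟙(80) · Id(800/80) = 1 · 10 = 10
  d = 100: 𝟙(100) · Id(800/100) = 1 · 8 = 8
  d = 160: 𝟙(160) · Id(800/160) = 1 · 5 = 5
  d = 200: 𝟙(200) · Id(800/200) = 1 · 4 = 4
  d = 400: 𝟙(400) · Id(800/400) = 1 · 2 = 2
  d = 800: 𝟙(800) · Id(800/800) = 1 · 1 = 1
Summing: (𝟙 * Id)(800) = 800 + 400 + 200 + 160 + 100 + 80 + 50 + 40 + 32 + 25 + 20 + 16 + 10 + 8 + 5 + 4 + 2 + 1 = 1953.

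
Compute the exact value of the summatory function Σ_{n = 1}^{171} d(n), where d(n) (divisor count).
Σ_{n ≤ 171} d(n) = 911

Compute d(n) for each 1 ≤ n ≤ 171: d(1) = 1, d(2) = 2, d(3) = 2, d(4) = 3, d(5) = 2, d(6) = 4, d(7) = 2, d(8) = 4, d(9) = 3, d(10) = 4, d(11) = 2, d(12) = 6, d(13) = 2, d(14) = 4, d(15) = 4, d(16) = 5, d(17) = 2, d(18) = 6, d(19) = 2, d(20) = 6, d(21) = 4, d(22) = 4, d(23) = 2, d(24) = 8, d(25) = 3, d(26) = 4, d(27) = 4, d(28) = 6, d(29) = 2, d(30) = 8, d(31) = 2, d(32) = 6, d(33) = 4, d(34) = 4, d(35) = 4, d(36) = 9, d(37) = 2, d(38) = 4, d(39) = 4, d(40) = 8, d(41) = 2, d(42) = 8, d(43) = 2, d(44) = 6, d(45) = 6, d(46) = 4, d(47) = 2, d(48) = 10, d(49) = 3, d(50) = 6, d(51) = 4, d(52) = 6, d(53) = 2, d(54) = 8, d(55) = 4, d(56) = 8, d(57) = 4, d(58) = 4, d(59) = 2, d(60) = 12, d(61) = 2, d(62) = 4, d(63) = 6, d(64) = 7, d(65) = 4, d(66) = 8, d(67) = 2, d(68) = 6, d(69) = 4, d(70) = 8, d(71) = 2, d(72) = 12, d(73) = 2, d(74) = 4, d(75) = 6, d(76) = 6, d(77) = 4, d(78) = 8, d(79) = 2, d(80) = 10, d(81) = 5, d(82) = 4, d(83) = 2, d(84) = 12, d(85) = 4, d(86) = 4, d(87) = 4, d(88) = 8, d(89) = 2, d(90) = 12, d(91) = 4, d(92) = 6, d(93) = 4, d(94) = 4, d(95) = 4, d(96) = 12, d(97) = 2, d(98) = 6, d(99) = 6, d(100) = 9, d(101) = 2, d(102) = 8, d(103) = 2, d(104) = 8, d(105) = 8, d(106) = 4, d(107) = 2, d(108) = 12, d(109) = 2, d(110) = 8, d(111) = 4, d(112) = 10, d(113) = 2, d(114) = 8, d(115) = 4, d(116) = 6, d(117) = 6, d(118) = 4, d(119) = 4, d(120) = 16, d(121) = 3, d(122) = 4, d(123) = 4, d(124) = 6, d(125) = 4, d(126) = 12, d(127) = 2, d(128) = 8, d(129) = 4, d(130) = 8, d(131) = 2, d(132) = 12, d(133) = 4, d(134) = 4, d(135) = 8, d(136) = 8, d(137) = 2, d(138) = 8, d(139) = 2, d(140) = 12, d(141) = 4, d(142) = 4, d(143) = 4, d(144) = 15, d(145) = 4, d(146) = 4, d(147) = 6, d(148) = 6, d(149) = 2, d(150) = 12, d(151) = 2, d(152) = 8, d(153) = 6, d(154) = 8, d(155) = 4, d(156) = 12, d(157) = 2, d(158) = 4, d(159) = 4, d(160) = 12, d(161) = 4, d(162) = 10, d(163) = 2, d(164) = 6, d(165) = 8, d(166) = 4, d(167) = 2, d(168) = 16, d(169) = 3, d(170) = 8, d(171) = 6. Summing all 171 values: 911. (Dirichlet's divisor formula: Σ_{n ≤ x} d(n) = x ln(x) + (2γ − 1) x + O(√x). For x = 171, the asymptotic estimate is ≈ 905.63.)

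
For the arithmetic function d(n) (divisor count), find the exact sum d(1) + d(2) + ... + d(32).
Σ_{n ≤ 32} d(n) = 119

Compute d(n) for each 1 ≤ n ≤ 32: d(1) = 1, d(2) = 2, d(3) = 2, d(4) = 3, d(5) = 2, d(6) = 4, d(7) = 2, d(8) = 4, d(9) = 3, d(10) = 4, d(11) = 2, d(12) = 6, d(13) = 2, d(14) = 4, d(15) = 4, d(16) = 5, d(17) = 2, d(18) = 6, d(19) = 2, d(20) = 6, d(21) = 4, d(22) = 4, d(23) = 2, d(24) = 8, d(25) = 3, d(26) = 4, d(27) = 4, d(28) = 6, d(29) = 2, d(30) = 8, d(31) = 2, d(32) = 6. Summing all 32 values: 119. (Dirichlet's divisor formula: Σ_{n ≤ x} d(n) = x ln(x) + (2γ − 1) x + O(√x). For x = 32, the asymptotic estimate is ≈ 115.85.)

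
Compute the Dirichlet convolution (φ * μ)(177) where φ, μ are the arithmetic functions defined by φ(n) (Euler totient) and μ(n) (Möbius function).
(φ * μ)(177) = 57

Divisors of 177: [1, 3, 59, 177]. For each d | 177:
  d = 1: φ(1) · μ(177/1) = 1 · 1 = 1
  d = 3: φ(3) · μ(177/3) = 2 · -1 = -2
  d = 59: φ(59) · μ(177/59) = 58 · -1 = -58
  d = 177: φ(177) · μ(177/177) = 116 · 1 = 116
Summing: (φ * μ)(177) = 1 + -2 + -58 + 116 = 57.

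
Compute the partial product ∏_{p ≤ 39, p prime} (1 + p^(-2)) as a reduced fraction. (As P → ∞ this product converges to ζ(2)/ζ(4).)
∏ = 270008184968000000/178631837133343209

The primes p ≤ 39 are [2, 3, 5, 7, 11, 13, 17, 19, 23, 29, 31, 37]. For each, (1 + 1/p^2) = (p^2 + 1)/p^2. Multiplying these fractions over p ∈ [2, 3, 5, 7, 11, 13, 17, 19, 23, 29, 31, 37] gives 270008184968000000/178631837133343209. (In the limit P → ∞ this tends to ζ(2)/ζ(4).)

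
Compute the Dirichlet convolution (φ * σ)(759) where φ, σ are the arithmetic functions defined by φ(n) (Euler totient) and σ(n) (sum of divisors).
(φ * σ)(759) = 6072

Divisors of 759: [1, 3, 11, 23, 33, 69, 253, 759]. For each d | 759:
  d = 1: φ(1) · σ(759/1) = 1 · 1152 = 1152
  d = 3: φ(3) · σ(759/3) = 2 · 288 = 576
  d = 11: φ(11) · σ(759/11) = 10 · 96 = 960
  d = 23: φ(23) · σ(759/23) = 22 · 48 = 1056
  d = 33: φ(33) · σ(759/33) = 20 · 24 = 480
  d = 69: φ(69) · σ(759/69) = 44 · 12 = 528
  d = 253: φ(253) · σ(759/253) = 220 · 4 = 880
  d = 759: φ(759) · σ(759/759) = 440 · 1 = 440
Summing: (φ * σ)(759) = 1152 + 576 + 960 + 1056 + 480 + 528 + 880 + 440 = 6072.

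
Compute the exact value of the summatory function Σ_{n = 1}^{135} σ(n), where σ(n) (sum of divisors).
Σ_{n ≤ 135} σ(n) = 15035

Compute σ(n) for each 1 ≤ n ≤ 135: σ(1) = 1, σ(2) = 3, σ(3) = 4, σ(4) = 7, σ(5) = 6, σ(6) = 12, σ(7) = 8, σ(8) = 15, σ(9) = 13, σ(10) = 18, σ(11) = 12, σ(12) = 28, σ(13) = 14, σ(14) = 24, σ(15) = 24, σ(16) = 31, σ(17) = 18, σ(18) = 39, σ(19) = 20, σ(20) = 42, σ(21) = 32, σ(22) = 36, σ(23) = 24, σ(24) = 60, σ(25) = 31, σ(26) = 42, σ(27) = 40, σ(28) = 56, σ(29) = 30, σ(30) = 72, σ(31) = 32, σ(32) = 63, σ(33) = 48, σ(34) = 54, σ(35) = 48, σ(36) = 91, σ(37) = 38, σ(38) = 60, σ(39) = 56, σ(40) = 90, σ(41) = 42, σ(42) = 96, σ(43) = 44, σ(44) = 84, σ(45) = 78, σ(46) = 72, σ(47) = 48, σ(48) = 124, σ(49) = 57, σ(50) = 93, σ(51) = 72, σ(52) = 98, σ(53) = 54, σ(54) = 120, σ(55) = 72, σ(56) = 120, σ(57) = 80, σ(58) = 90, σ(59) = 60, σ(60) = 168, σ(61) = 62, σ(62) = 96, σ(63) = 104, σ(64) = 127, σ(65) = 84, σ(66) = 144, σ(67) = 68, σ(68) = 126, σ(69) = 96, σ(70) = 144, σ(71) = 72, σ(72) = 195, σ(73) = 74, σ(74) = 114, σ(75) = 124, σ(76) = 140, σ(77) = 96, σ(78) = 168, σ(79) = 80, σ(80) = 186, σ(81) = 121, σ(82) = 126, σ(83) = 84, σ(84) = 224, σ(85) = 108, σ(86) = 132, σ(87) = 120, σ(88) = 180, σ(89) = 90, σ(90) = 234, σ(91) = 112, σ(92) = 168, σ(93) = 128, σ(94) = 144, σ(95) = 120, σ(96) = 252, σ(97) = 98, σ(98) = 171, σ(99) = 156, σ(100) = 217, σ(101) = 102, σ(102) = 216, σ(103) = 104, σ(104) = 210, σ(105) = 192, σ(106) = 162, σ(107) = 108, σ(108) = 280, σ(109) = 110, σ(110) = 216, σ(111) = 152, σ(112) = 248, σ(113) = 114, σ(114) = 240, σ(115) = 144, σ(116) = 210, σ(117) = 182, σ(118) = 180, σ(119) = 144, σ(120) = 360, σ(121) = 133, σ(122) = 186, σ(123) = 168, σ(124) = 224, σ(125) = 156, σ(126) = 312, σ(127) = 128, σ(128) = 255, σ(129) = 176, σ(130) = 252, σ(131) = 132, σ(132) = 336, σ(133) = 160, σ(134) = 204, σ(135) = 240. Summing all 135 values: 15035. (Average order: Σ_{n ≤ x} σ(n) ~ (π²/12) x². For x = 135, (π²/12)·135² ≈ 14989.46.)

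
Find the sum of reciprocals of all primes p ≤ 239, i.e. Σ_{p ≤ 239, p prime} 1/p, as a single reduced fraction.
Σ 1/p = 2098799936456271323771652759516428422371386490386771476792994918184499649543226735989117756998751/1062411448280052319722448549835623701226301211611796930357321893850294264731624591303255041960530

π(239) = 52, so the primes ≤ 239 are [2, 3, 5, 7, 11, 13, 17, 19, 23, 29, 31, 37, 41, 43, 47, 53, 59, 61, 67, 71, 73, 79, 83, 89, 97, 101, 103, 107, 109, 113, 127, 131, 137, 139, 149, 151, 157, 163, 167, 173, 179, 181, 191, 193, 197, 199, 211, 223, 227, 229, 233, 239]. Summing 1/p over these primes: 2098799936456271323771652759516428422371386490386771476792994918184499649543226735989117756998751/1062411448280052319722448549835623701226301211611796930357321893850294264731624591303255041960530 ≈ 1.9755. Mertens estimate ln ln(239) + 0.2615 ≈ 1.9620.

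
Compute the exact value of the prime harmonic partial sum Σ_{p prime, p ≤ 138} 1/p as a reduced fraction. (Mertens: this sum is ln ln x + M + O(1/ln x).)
Σ 1/p = 134916993045244813891851972880537444693266047783313727/72047817630210000485677936198920432067383702541010310

π(138) = 33, so the primes ≤ 138 are [2, 3, 5, 7, 11, 13, 17, 19, 23, 29, 31, 37, 41, 43, 47, 53, 59, 61, 67, 71, 73, 79, 83, 89, 97, 101, 103, 107, 109, 113, 127, 131, 137]. Summing 1/p over these primes: 134916993045244813891851972880537444693266047783313727/72047817630210000485677936198920432067383702541010310 ≈ 1.8726. Mertens estimate ln ln(138) + 0.2615 ≈ 1.8563.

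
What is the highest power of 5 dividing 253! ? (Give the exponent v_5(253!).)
v_5(253!) = 62

Legendre's formula: v_p(n!) = Σ_{k ≥ 1} ⌊n / p^k⌋. For p = 5, n = 253, the terms are:
  ⌊253/5^1⌋ = ⌊253/5⌋ = 50
  ⌊253/5^2⌋ = ⌊253/25⌋ = 10
  ⌊253/5^3⌋ = ⌊253/125⌋ = 2
(the next term ⌊253/5^4⌋ = 0, terminating the sum). Summing: v_5(253!) = 50 + 10 + 2 = 62.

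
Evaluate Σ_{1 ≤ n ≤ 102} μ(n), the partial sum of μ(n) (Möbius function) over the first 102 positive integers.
Σ_{n ≤ 102} μ(n) = -1

Compute μ(n) for each 1 ≤ n ≤ 102: μ(1) = 1, μ(2) = -1, μ(3) = -1, μ(4) = 0, μ(5) = -1, μ(6) = 1, μ(7) = -1, μ(8) = 0, μ(9) = 0, μ(10) = 1, μ(11) = -1, μ(12) = 0, μ(13) = -1, μ(14) = 1, μ(15) = 1, μ(16) = 0, μ(17) = -1, μ(18) = 0, μ(19) = -1, μ(20) = 0, μ(21) = 1, μ(22) = 1, μ(23) = -1, μ(24) = 0, μ(25) = 0, μ(26) = 1, μ(27) = 0, μ(28) = 0, μ(29) = -1, μ(30) = -1, μ(31) = -1, μ(32) = 0, μ(33) = 1, μ(34) = 1, μ(35) = 1, μ(36) = 0, μ(37) = -1, μ(38) = 1, μ(39) = 1, μ(40) = 0, μ(41) = -1, μ(42) = -1, μ(43) = -1, μ(44) = 0, μ(45) = 0, μ(46) = 1, μ(47) = -1, μ(48) = 0, μ(49) = 0, μ(50) = 0, μ(51) = 1, μ(52) = 0, μ(53) = -1, μ(54) = 0, μ(55) = 1, μ(56) = 0, μ(57) = 1, μ(58) = 1, μ(59) = -1, μ(60) = 0, μ(61) = -1, μ(62) = 1, μ(63) = 0, μ(64) = 0, μ(65) = 1, μ(66) = -1, μ(67) = -1, μ(68) = 0, μ(69) = 1, μ(70) = -1, μ(71) = -1, μ(72) = 0, μ(73) = -1, μ(74) = 1, μ(75) = 0, μ(76) = 0, μ(77) = 1, μ(78) = -1, μ(79) = -1, μ(80) = 0, μ(81) = 0, μ(82) = 1, μ(83) = -1, μ(84) = 0, μ(85) = 1, μ(86) = 1, μ(87) = 1, μ(88) = 0, μ(89) = -1, μ(90) = 0, μ(91) = 1, μ(92) = 0, μ(93) = 1, μ(94) = 1, μ(95) = 1, μ(96) = 0, μ(97) = -1, μ(98) = 0, μ(99) = 0, μ(100) = 0, μ(101) = -1, μ(102) = -1. Summing all 102 values: -1. (Mertens function M(x) = Σ_{n ≤ x} μ(n); on average M(x) should be small (PNT ⟺ M(x) = o(x)).)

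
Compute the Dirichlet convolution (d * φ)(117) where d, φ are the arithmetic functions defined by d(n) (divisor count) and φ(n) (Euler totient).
(d * φ)(117) = 182

Divisors of 117: [1, 3, 9, 13, 39, 117]. For each d | 117:
  d = 1: d(1) · φ(117/1) = 1 · 72 = 72
  d = 3: d(3) · φ(117/3) = 2 · 24 = 48
  d = 9: d(9) · φ(117/9) = 3 · 12 = 36
  d = 13: d(13) · φ(117/13) = 2 · 6 = 12
  d = 39: d(39) · φ(117/39) = 4 · 2 = 8
  d = 117: d(117) · φ(117/117) = 6 · 1 = 6
Summing: (d * φ)(117) = 72 + 48 + 36 + 12 + 8 + 6 = 182.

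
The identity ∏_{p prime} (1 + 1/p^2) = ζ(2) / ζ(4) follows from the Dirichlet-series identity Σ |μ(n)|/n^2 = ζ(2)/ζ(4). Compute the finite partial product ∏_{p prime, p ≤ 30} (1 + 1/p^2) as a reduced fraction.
∏ = 98543133200000/65309612248881

The primes p ≤ 30 are [2, 3, 5, 7, 11, 13, 17, 19, 23, 29]. For each, (1 + 1/p^2) = (p^2 + 1)/p^2. Multiplying these fractions over p ∈ [2, 3, 5, 7, 11, 13, 17, 19, 23, 29] gives 98543133200000/65309612248881. (In the limit P → ∞ this tends to ζ(2)/ζ(4).)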